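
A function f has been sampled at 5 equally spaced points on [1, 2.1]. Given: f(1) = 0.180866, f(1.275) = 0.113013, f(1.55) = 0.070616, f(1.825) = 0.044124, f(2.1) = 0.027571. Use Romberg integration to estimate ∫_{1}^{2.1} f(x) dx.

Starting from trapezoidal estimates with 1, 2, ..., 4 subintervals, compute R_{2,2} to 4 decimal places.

R_{0,0} (trapezoid, 1 panel, h=1.1000): 0.114640
R_{1,0} (trapezoid, 2 panels, h=0.5500): 0.096159
R_{2,0} (trapezoid, 4 panels, h=0.2750): 0.091292
R_{1,1} = 0.096159 + (0.096159 − 0.114640)/3 = 0.089999
R_{2,1} = 0.091292 + (0.091292 − 0.096159)/3 = 0.089670
R_{2,2} = 0.089670 + (0.089670 − 0.089999)/15 = 0.089648

0.0896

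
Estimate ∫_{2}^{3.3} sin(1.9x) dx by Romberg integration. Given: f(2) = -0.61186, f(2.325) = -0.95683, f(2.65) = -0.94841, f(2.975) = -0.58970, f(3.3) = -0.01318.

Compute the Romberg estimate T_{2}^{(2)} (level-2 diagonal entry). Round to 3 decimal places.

T_{0}^{(0)} (trapezoid, 1 panel, h=1.3000): -0.40628
T_{1}^{(0)} (trapezoid, 2 panels, h=0.6500): -0.81960
T_{2}^{(0)} (trapezoid, 4 panels, h=0.3250): -0.91242
T_{1}^{(1)} = -0.81960 + (-0.81960 − (-0.40628))/3 = -0.95737
T_{2}^{(1)} = -0.91242 + (-0.91242 − (-0.81960))/3 = -0.94336
T_{2}^{(2)} = -0.94336 + (-0.94336 − (-0.95737))/15 = -0.94243

-0.942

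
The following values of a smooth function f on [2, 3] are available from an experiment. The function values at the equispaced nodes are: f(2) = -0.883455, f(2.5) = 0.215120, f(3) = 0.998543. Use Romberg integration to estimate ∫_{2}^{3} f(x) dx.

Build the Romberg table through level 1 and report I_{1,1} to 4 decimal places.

I_{0,0} (trapezoid, 1 panel, h=1.0000): 0.057544
I_{1,0} (trapezoid, 2 panels, h=0.5000): 0.136332
I_{1,1} = 0.136332 + (0.136332 − 0.057544)/3 = 0.162595

0.1626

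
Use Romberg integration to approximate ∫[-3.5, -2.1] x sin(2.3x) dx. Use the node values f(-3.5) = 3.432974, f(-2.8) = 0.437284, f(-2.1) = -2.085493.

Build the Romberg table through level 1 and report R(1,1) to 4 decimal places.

0.7225

R(0,0) (trapezoid, 1 panel, h=1.4000): 0.943237
R(1,0) (trapezoid, 2 panels, h=0.7000): 0.777717
R(1,1) = 0.777717 + (0.777717 − 0.943237)/3 = 0.722544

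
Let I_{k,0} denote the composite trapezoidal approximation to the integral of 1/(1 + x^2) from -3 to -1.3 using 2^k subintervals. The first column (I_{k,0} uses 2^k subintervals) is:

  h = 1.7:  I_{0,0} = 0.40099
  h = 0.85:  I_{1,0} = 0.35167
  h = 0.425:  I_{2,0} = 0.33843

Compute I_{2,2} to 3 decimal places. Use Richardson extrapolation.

0.334

Richardson extrapolation on the trapezoidal column (denominator 4−1=3):
I_{1,1} = (4·0.35167 − 0.40099) / 3 = 0.33523
I_{2,1} = 0.33843 + (0.33843 − 0.35167)/3 = 0.33402
I_{2,2} = 0.33402 + (0.33402 − 0.33523)/15 = 0.33394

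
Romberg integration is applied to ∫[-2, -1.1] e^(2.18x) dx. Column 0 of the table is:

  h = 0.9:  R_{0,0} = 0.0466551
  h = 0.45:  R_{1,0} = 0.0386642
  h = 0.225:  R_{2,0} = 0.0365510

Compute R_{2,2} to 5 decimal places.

0.03584

Richardson extrapolation on the trapezoidal column (denominator 4−1=3):
R_{1,1} = 0.0386642 + (0.0386642 − 0.0466551)/3 = 0.0360006
R_{2,1} = (4·0.0365510 − 0.0386642) / 3 = 0.0358466
R_{2,2} = 0.0358466 + (0.0358466 − 0.0360006)/15 = 0.0358363
(Column j=1 coincides with Simpson's rule on the same nodes.)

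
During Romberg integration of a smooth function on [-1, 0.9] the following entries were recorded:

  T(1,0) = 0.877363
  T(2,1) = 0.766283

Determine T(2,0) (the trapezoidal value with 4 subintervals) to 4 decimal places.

0.7941

From T(2,1) = (4·T(2,0) − T(1,0))/3, solve for T(2,0):
4·T(2,0) = 3·0.766283 + 0.877363 = 3.176212
T(2,0) = 0.794053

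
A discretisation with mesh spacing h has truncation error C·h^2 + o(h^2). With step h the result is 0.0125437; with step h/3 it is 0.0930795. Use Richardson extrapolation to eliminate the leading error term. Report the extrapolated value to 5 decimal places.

Extrapolated value = (9·A(h/3) − A(h)) / (9 − 1)
= (9·0.0930795 − 0.0125437) / 8
= 0.8251718 / 8 = 0.1031465

0.10315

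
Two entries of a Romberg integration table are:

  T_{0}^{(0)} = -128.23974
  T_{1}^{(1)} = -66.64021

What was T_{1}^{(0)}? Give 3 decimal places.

-82.040

From T_{1}^{(1)} = (4·T_{1}^{(0)} − T_{0}^{(0)})/3, solve for T_{1}^{(0)}:
4·T_{1}^{(0)} = 3·(-66.64021) + (-128.23974) = -328.16037
T_{1}^{(0)} = -82.04009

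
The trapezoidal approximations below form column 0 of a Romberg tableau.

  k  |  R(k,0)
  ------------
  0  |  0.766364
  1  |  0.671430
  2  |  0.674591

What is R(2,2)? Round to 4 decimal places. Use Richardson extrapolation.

0.6780

Richardson extrapolation on the trapezoidal column (denominator 4−1=3):
R(1,1) = 0.671430 + (0.671430 − 0.766364)/3 = 0.639785
R(2,1) = 0.674591 + (0.674591 − 0.671430)/3 = 0.675645
R(2,2) = 0.675645 + (0.675645 − 0.639785)/15 = 0.678036
(Column j=1 coincides with Simpson's rule on the same nodes.)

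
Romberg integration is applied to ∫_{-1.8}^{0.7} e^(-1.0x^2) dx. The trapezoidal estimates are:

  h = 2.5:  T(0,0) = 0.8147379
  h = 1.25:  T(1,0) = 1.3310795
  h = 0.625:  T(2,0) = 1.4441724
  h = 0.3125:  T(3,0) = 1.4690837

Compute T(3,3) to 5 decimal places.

1.47704

Richardson extrapolation on the trapezoidal column (denominator 4−1=3):
T(1,1) = (4·1.3310795 − 0.8147379) / 3 = 1.5031934
T(2,1) = (4·1.4441724 − 1.3310795) / 3 = 1.4818700
T(3,1) = (4·1.4690837 − 1.4441724) / 3 = 1.4773875
T(2,2) = (16·1.4818700 − 1.5031934) / 15 = 1.4804484
T(3,2) = (16·1.4773875 − 1.4818700) / 15 = 1.4770887
T(3,3) = (64·1.4770887 − 1.4804484) / 63 = 1.4770354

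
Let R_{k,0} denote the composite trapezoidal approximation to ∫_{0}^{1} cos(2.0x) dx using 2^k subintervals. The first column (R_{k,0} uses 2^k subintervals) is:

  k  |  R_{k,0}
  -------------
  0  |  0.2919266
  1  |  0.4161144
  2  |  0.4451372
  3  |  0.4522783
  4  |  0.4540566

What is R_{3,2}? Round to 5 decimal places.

Richardson extrapolation on the trapezoidal column (denominator 4−1=3):
R_{2,1} = (4·0.4451372 − 0.4161144) / 3 = 0.4548115
R_{3,1} = (4·0.4522783 − 0.4451372) / 3 = 0.4546587
R_{3,2} = (16·0.4546587 − 0.4548115) / 15 = 0.4546485
(Column j=1 coincides with Simpson's rule on the same nodes.)

0.45465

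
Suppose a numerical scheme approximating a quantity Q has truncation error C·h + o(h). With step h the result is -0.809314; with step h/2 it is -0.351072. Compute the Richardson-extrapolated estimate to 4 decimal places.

Extrapolated value = (2·A(h/2) − A(h)) / (2 − 1)
= (2·(-0.351072) − (-0.809314)) / 1
= 0.107170 / 1 = 0.107170

0.1072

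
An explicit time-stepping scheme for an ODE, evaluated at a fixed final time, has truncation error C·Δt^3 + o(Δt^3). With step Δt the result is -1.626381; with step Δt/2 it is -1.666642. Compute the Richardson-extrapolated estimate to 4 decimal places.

-1.6724

The leading error scales as Δt^3; refining by a factor of 2 reduces it by 2^3 = 8.
Extrapolated value = (8·A(Δt/2) − A(Δt)) / (8 − 1)
= (8·(-1.666642) − (-1.626381)) / 7
= -11.706755 / 7 = -1.672394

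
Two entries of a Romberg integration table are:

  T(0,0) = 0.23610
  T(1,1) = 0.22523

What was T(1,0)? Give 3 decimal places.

From T(1,1) = (4·T(1,0) − T(0,0))/3, solve for T(1,0):
4·T(1,0) = 3·0.22523 + 0.23610 = 0.91179
T(1,0) = 0.22795

0.228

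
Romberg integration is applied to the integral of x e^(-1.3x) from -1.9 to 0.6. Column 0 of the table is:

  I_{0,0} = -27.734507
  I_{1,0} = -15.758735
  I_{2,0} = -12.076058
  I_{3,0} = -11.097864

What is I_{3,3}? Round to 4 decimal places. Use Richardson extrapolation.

I_{1,1} = (4·(-15.758735) − (-27.734507)) / 3 = -11.766811
I_{2,1} = (4·(-12.076058) − (-15.758735)) / 3 = -10.848499
I_{3,1} = (4·(-11.097864) − (-12.076058)) / 3 = -10.771799
I_{2,2} = -10.848499 + (-10.848499 − (-11.766811))/15 = -10.787278
I_{3,2} = (16·(-10.771799) − (-10.848499)) / 15 = -10.766686
I_{3,3} = (64·(-10.766686) − (-10.787278)) / 63 = -10.766359
(Column j=1 coincides with Simpson's rule on the same nodes.)

-10.7664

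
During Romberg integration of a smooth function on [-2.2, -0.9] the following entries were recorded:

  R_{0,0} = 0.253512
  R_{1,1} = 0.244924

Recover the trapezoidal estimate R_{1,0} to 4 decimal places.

0.2471

From R_{1,1} = (4·R_{1,0} − R_{0,0})/3, solve for R_{1,0}:
4·R_{1,0} = 3·0.244924 + 0.253512 = 0.988284
R_{1,0} = 0.247071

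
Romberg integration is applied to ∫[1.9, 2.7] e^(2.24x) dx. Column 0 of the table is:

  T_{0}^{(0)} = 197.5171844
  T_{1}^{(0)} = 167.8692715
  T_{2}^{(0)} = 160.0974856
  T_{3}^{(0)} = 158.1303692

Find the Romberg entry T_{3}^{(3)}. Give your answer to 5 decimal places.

157.47248

Richardson extrapolation on the trapezoidal column (denominator 4−1=3):
T_{1}^{(1)} = (4·167.8692715 − 197.5171844) / 3 = 157.9866339
T_{2}^{(1)} = 160.0974856 + (160.0974856 − 167.8692715)/3 = 157.5068903
T_{3}^{(1)} = 158.1303692 + (158.1303692 − 160.0974856)/3 = 157.4746637
T_{2}^{(2)} = 157.5068903 + (157.5068903 − 157.9866339)/15 = 157.4749074
T_{3}^{(2)} = (16·157.4746637 − 157.5068903) / 15 = 157.4725153
T_{3}^{(3)} = 157.4725153 + (157.4725153 − 157.4749074)/63 = 157.4724773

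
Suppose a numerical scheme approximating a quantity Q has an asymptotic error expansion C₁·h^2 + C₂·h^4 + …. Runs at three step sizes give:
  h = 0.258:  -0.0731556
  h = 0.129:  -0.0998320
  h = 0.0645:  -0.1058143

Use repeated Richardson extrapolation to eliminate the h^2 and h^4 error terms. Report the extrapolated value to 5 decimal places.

First eliminate the h^2 term (factor 2^2 = 4):
  B₁ = (4·(-0.0998320) − (-0.0731556))/3 = -0.1087241
  B₂ = (4·(-0.1058143) − (-0.0998320))/3 = -0.1078084
Then eliminate the h^4 term (factor 2^4 = 16):
  (16·(-0.1078084) − (-0.1087241))/15 = -0.1077474

-0.10775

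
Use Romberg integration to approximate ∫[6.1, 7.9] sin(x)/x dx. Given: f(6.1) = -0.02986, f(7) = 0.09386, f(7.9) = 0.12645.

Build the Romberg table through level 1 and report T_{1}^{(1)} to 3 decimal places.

0.142

T_{0}^{(0)} (trapezoid, 1 panel, h=1.8000): 0.08693
T_{1}^{(0)} (trapezoid, 2 panels, h=0.9000): 0.12794
T_{1}^{(1)} = 0.12794 + (0.12794 − 0.08693)/3 = 0.14161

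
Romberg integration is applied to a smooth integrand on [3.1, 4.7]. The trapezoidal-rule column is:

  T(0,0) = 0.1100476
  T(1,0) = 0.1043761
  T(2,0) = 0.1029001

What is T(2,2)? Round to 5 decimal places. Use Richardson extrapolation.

T(1,1) = 0.1043761 + (0.1043761 − 0.1100476)/3 = 0.1024856
T(2,1) = 0.1029001 + (0.1029001 − 0.1043761)/3 = 0.1024081
T(2,2) = 0.1024081 + (0.1024081 − 0.1024856)/15 = 0.1024029

0.10240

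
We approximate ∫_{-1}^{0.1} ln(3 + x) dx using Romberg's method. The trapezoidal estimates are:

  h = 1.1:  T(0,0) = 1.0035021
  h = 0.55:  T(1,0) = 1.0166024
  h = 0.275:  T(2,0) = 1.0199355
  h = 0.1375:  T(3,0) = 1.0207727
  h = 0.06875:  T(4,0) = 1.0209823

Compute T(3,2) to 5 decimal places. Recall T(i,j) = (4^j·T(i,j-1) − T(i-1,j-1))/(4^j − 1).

Richardson extrapolation on the trapezoidal column (denominator 4−1=3):
T(2,1) = (4·1.0199355 − 1.0166024) / 3 = 1.0210465
T(3,1) = 1.0207727 + (1.0207727 − 1.0199355)/3 = 1.0210518
T(3,2) = (16·1.0210518 − 1.0210465) / 15 = 1.0210522

1.02105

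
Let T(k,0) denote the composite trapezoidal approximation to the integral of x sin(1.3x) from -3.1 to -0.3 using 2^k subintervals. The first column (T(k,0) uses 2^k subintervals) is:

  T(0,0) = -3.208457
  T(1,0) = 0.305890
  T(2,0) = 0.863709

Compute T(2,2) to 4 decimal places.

Richardson extrapolation on the trapezoidal column (denominator 4−1=3):
T(1,1) = 0.305890 + (0.305890 − (-3.208457))/3 = 1.477339
T(2,1) = (4·0.863709 − 0.305890) / 3 = 1.049649
T(2,2) = (16·1.049649 − 1.477339) / 15 = 1.021136

1.0211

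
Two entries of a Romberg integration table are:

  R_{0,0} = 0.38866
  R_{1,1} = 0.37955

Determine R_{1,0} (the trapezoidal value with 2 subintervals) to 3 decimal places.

0.382

From R_{1,1} = (4·R_{1,0} − R_{0,0})/3, solve for R_{1,0}:
4·R_{1,0} = 3·0.37955 + 0.38866 = 1.52731
R_{1,0} = 0.38183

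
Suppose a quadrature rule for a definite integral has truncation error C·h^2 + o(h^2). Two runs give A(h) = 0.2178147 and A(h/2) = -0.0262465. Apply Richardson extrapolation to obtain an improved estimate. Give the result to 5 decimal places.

-0.10760

The leading error scales as h^2; refining by a factor of 2 reduces it by 2^2 = 4.
Extrapolated value = (4·A(h/2) − A(h)) / (4 − 1)
= (4·(-0.0262465) − 0.2178147) / 3
= -0.3228007 / 3 = -0.1076002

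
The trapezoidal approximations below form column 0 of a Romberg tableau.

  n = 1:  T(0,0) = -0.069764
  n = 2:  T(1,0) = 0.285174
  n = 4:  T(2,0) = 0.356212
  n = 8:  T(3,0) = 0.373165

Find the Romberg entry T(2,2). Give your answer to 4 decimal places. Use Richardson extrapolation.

0.3783

Richardson extrapolation on the trapezoidal column (denominator 4−1=3):
T(1,1) = 0.285174 + (0.285174 − (-0.069764))/3 = 0.403487
T(2,1) = (4·0.356212 − 0.285174) / 3 = 0.379891
T(2,2) = 0.379891 + (0.379891 − 0.403487)/15 = 0.378318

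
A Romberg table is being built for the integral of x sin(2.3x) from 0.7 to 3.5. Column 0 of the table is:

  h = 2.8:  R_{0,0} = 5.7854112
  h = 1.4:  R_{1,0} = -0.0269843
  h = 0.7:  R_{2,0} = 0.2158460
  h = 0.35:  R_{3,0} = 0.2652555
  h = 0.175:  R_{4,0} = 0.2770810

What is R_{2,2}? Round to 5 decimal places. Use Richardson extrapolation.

Richardson extrapolation on the trapezoidal column (denominator 4−1=3):
R_{1,1} = -0.0269843 + (-0.0269843 − 5.7854112)/3 = -1.9644495
R_{2,1} = 0.2158460 + (0.2158460 − (-0.0269843))/3 = 0.2967894
R_{2,2} = (16·0.2967894 − (-1.9644495)) / 15 = 0.4475387
(Column j=1 coincides with Simpson's rule on the same nodes.)

0.44754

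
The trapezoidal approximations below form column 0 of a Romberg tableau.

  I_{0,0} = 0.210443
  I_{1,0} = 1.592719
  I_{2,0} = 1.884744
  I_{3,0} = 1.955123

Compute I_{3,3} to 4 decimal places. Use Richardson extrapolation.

Richardson extrapolation on the trapezoidal column (denominator 4−1=3):
I_{1,1} = 1.592719 + (1.592719 − 0.210443)/3 = 2.053478
I_{2,1} = (4·1.884744 − 1.592719) / 3 = 1.982086
I_{3,1} = 1.955123 + (1.955123 − 1.884744)/3 = 1.978583
I_{2,2} = (16·1.982086 − 2.053478) / 15 = 1.977327
I_{3,2} = (16·1.978583 − 1.982086) / 15 = 1.978349
I_{3,3} = 1.978349 + (1.978349 − 1.977327)/63 = 1.978365
(Column j=1 coincides with Simpson's rule on the same nodes.)

1.9784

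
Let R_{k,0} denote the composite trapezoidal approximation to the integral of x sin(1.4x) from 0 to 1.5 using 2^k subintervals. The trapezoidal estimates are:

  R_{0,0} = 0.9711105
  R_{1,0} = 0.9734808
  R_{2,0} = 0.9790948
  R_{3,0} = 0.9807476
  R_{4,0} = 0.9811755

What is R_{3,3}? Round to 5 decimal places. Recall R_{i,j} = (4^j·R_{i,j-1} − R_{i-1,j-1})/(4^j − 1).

R_{1,1} = (4·0.9734808 − 0.9711105) / 3 = 0.9742709
R_{2,1} = (4·0.9790948 − 0.9734808) / 3 = 0.9809661
R_{3,1} = 0.9807476 + (0.9807476 − 0.9790948)/3 = 0.9812985
R_{2,2} = 0.9809661 + (0.9809661 − 0.9742709)/15 = 0.9814124
R_{3,2} = (16·0.9812985 − 0.9809661) / 15 = 0.9813207
R_{3,3} = (64·0.9813207 − 0.9814124) / 63 = 0.9813192

0.98132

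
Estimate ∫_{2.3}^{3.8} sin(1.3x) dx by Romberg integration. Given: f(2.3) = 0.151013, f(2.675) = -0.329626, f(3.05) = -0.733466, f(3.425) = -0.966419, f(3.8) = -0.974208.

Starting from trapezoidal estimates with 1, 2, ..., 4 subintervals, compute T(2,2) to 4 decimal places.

-0.9340

T(0,0) (trapezoid, 1 panel, h=1.5000): -0.617396
T(1,0) (trapezoid, 2 panels, h=0.7500): -0.858798
T(2,0) (trapezoid, 4 panels, h=0.3750): -0.915416
T(1,1) = -0.858798 + (-0.858798 − (-0.617396))/3 = -0.939265
T(2,1) = -0.915416 + (-0.915416 − (-0.858798))/3 = -0.934289
T(2,2) = -0.934289 + (-0.934289 − (-0.939265))/15 = -0.933957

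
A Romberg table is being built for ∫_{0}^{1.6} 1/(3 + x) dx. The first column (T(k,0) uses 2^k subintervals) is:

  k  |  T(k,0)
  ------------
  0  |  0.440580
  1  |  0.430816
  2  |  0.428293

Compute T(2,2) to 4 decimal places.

0.4274

Richardson extrapolation on the trapezoidal column (denominator 4−1=3):
T(1,1) = 0.430816 + (0.430816 − 0.440580)/3 = 0.427561
T(2,1) = 0.428293 + (0.428293 − 0.430816)/3 = 0.427452
T(2,2) = 0.427452 + (0.427452 − 0.427561)/15 = 0.427445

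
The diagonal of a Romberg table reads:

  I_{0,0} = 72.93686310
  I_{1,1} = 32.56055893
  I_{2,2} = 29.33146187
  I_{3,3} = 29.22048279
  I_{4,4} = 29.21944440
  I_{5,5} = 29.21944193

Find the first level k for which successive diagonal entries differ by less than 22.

|I_{1,1} − I_{0,0}| = 40.37630417 ≥ 22
|I_{2,2} − I_{1,1}| = 3.22909706 < 22

k = 2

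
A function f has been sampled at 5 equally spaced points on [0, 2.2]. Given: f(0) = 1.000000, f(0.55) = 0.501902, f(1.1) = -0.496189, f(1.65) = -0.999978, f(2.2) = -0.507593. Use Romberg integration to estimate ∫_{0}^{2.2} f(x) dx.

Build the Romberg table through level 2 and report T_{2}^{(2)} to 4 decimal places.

T_{0}^{(0)} (trapezoid, 1 panel, h=2.2000): 0.541648
T_{1}^{(0)} (trapezoid, 2 panels, h=1.1000): -0.274984
T_{2}^{(0)} (trapezoid, 4 panels, h=0.5500): -0.411434
T_{1}^{(1)} = -0.274984 + (-0.274984 − 0.541648)/3 = -0.547195
T_{2}^{(1)} = -0.411434 + (-0.411434 − (-0.274984))/3 = -0.456917
T_{2}^{(2)} = -0.456917 + (-0.456917 − (-0.547195))/15 = -0.450898

-0.4509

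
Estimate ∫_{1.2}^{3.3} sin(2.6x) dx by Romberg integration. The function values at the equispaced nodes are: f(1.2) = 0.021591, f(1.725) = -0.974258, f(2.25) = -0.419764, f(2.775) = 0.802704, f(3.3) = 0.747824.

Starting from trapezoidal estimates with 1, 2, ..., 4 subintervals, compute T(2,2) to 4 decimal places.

-0.1200

T(0,0) (trapezoid, 1 panel, h=2.1000): 0.807886
T(1,0) (trapezoid, 2 panels, h=1.0500): -0.036809
T(2,0) (trapezoid, 4 panels, h=0.5250): -0.108471
T(1,1) = -0.036809 + (-0.036809 − 0.807886)/3 = -0.318374
T(2,1) = -0.108471 + (-0.108471 − (-0.036809))/3 = -0.132358
T(2,2) = -0.132358 + (-0.132358 − (-0.318374))/15 = -0.119957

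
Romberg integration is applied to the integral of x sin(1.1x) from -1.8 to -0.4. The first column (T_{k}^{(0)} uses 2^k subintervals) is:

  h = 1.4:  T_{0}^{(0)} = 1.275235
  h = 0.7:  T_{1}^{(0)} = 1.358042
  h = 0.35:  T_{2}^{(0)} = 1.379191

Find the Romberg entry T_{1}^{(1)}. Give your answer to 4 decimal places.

Richardson extrapolation on the trapezoidal column (denominator 4−1=3):
T_{1}^{(1)} = (4·1.358042 − 1.275235) / 3 = 1.385644

1.3856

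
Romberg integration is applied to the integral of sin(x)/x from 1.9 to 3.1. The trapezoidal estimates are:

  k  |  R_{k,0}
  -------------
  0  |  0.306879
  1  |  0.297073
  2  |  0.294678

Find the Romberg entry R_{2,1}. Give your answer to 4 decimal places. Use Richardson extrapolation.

Richardson extrapolation on the trapezoidal column (denominator 4−1=3):
R_{2,1} = (4·0.294678 − 0.297073) / 3 = 0.293880

0.2939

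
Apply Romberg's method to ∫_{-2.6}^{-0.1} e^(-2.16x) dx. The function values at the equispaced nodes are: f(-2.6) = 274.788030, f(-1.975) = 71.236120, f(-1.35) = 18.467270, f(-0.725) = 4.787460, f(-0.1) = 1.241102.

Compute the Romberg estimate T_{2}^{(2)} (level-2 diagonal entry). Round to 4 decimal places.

T_{0}^{(0)} (trapezoid, 1 panel, h=2.5000): 345.036415
T_{1}^{(0)} (trapezoid, 2 panels, h=1.2500): 195.602295
T_{2}^{(0)} (trapezoid, 4 panels, h=0.6250): 145.315885
T_{1}^{(1)} = 195.602295 + (195.602295 − 345.036415)/3 = 145.790922
T_{2}^{(1)} = 145.315885 + (145.315885 − 195.602295)/3 = 128.553748
T_{2}^{(2)} = 128.553748 + (128.553748 − 145.790922)/15 = 127.404603

127.4046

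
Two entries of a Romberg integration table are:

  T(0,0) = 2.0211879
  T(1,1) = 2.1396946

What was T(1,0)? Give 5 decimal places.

2.11007

From T(1,1) = (4·T(1,0) − T(0,0))/3, solve for T(1,0):
4·T(1,0) = 3·2.1396946 + 2.0211879 = 8.4402717
T(1,0) = 2.1100679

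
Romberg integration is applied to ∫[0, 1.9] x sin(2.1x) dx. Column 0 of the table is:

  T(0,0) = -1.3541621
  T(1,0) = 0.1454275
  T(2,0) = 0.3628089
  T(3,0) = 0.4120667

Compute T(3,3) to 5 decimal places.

Richardson extrapolation on the trapezoidal column (denominator 4−1=3):
T(1,1) = (4·0.1454275 − (-1.3541621)) / 3 = 0.6452907
T(2,1) = 0.3628089 + (0.3628089 − 0.1454275)/3 = 0.4352694
T(3,1) = 0.4120667 + (0.4120667 − 0.3628089)/3 = 0.4284860
T(2,2) = (16·0.4352694 − 0.6452907) / 15 = 0.4212680
T(3,2) = (16·0.4284860 − 0.4352694) / 15 = 0.4280338
T(3,3) = 0.4280338 + (0.4280338 − 0.4212680)/63 = 0.4281412

0.42814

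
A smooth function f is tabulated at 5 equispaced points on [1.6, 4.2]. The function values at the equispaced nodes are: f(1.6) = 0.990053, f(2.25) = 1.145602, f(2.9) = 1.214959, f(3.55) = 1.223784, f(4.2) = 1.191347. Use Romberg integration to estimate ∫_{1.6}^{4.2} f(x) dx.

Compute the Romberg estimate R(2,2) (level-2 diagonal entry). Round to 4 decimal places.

3.0527

R(0,0) (trapezoid, 1 panel, h=2.6000): 2.835820
R(1,0) (trapezoid, 2 panels, h=1.3000): 2.997357
R(2,0) (trapezoid, 4 panels, h=0.6500): 3.038779
R(1,1) = 2.997357 + (2.997357 − 2.835820)/3 = 3.051203
R(2,1) = 3.038779 + (3.038779 − 2.997357)/3 = 3.052586
R(2,2) = 3.052586 + (3.052586 − 3.051203)/15 = 3.052678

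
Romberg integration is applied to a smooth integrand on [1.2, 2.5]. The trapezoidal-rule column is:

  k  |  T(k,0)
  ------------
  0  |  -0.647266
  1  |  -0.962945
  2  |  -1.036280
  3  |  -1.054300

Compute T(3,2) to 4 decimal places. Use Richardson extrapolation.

-1.0603

Richardson extrapolation on the trapezoidal column (denominator 4−1=3):
T(2,1) = (4·(-1.036280) − (-0.962945)) / 3 = -1.060725
T(3,1) = (4·(-1.054300) − (-1.036280)) / 3 = -1.060307
T(3,2) = (16·(-1.060307) − (-1.060725)) / 15 = -1.060279
(Column j=1 coincides with Simpson's rule on the same nodes.)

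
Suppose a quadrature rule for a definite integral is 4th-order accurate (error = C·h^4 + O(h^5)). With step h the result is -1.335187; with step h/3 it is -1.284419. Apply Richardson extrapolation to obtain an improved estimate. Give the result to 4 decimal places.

-1.2838

The leading error scales as h^4; refining by a factor of 3 reduces it by 3^4 = 81.
Extrapolated value = (81·A(h/3) − A(h)) / (81 − 1)
= (81·(-1.284419) − (-1.335187)) / 80
= -102.702752 / 80 = -1.283784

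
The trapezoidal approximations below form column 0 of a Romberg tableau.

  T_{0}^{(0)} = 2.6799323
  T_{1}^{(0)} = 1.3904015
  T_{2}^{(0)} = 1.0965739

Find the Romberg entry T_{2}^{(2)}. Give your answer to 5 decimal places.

Richardson extrapolation on the trapezoidal column (denominator 4−1=3):
T_{1}^{(1)} = (4·1.3904015 − 2.6799323) / 3 = 0.9605579
T_{2}^{(1)} = (4·1.0965739 − 1.3904015) / 3 = 0.9986314
T_{2}^{(2)} = 0.9986314 + (0.9986314 − 0.9605579)/15 = 1.0011696
(Column j=1 coincides with Simpson's rule on the same nodes.)

1.00117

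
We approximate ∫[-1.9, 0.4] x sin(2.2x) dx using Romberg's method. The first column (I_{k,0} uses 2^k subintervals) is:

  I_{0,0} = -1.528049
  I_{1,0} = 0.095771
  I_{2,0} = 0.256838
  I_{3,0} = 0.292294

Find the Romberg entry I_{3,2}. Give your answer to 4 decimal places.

0.3037

Richardson extrapolation on the trapezoidal column (denominator 4−1=3):
I_{2,1} = (4·0.256838 − 0.095771) / 3 = 0.310527
I_{3,1} = 0.292294 + (0.292294 − 0.256838)/3 = 0.304113
I_{3,2} = (16·0.304113 − 0.310527) / 15 = 0.303685
(Column j=1 coincides with Simpson's rule on the same nodes.)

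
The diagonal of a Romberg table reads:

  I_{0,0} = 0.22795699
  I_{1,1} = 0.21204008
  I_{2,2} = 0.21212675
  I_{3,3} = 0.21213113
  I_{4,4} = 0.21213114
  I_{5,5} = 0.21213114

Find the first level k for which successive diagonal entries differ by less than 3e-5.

k = 3

|I_{1,1} − I_{0,0}| = 0.01591691 ≥ 3e-5
|I_{2,2} − I_{1,1}| = 0.00008667 ≥ 3e-5
|I_{3,3} − I_{2,2}| = 0.00000438 < 3e-5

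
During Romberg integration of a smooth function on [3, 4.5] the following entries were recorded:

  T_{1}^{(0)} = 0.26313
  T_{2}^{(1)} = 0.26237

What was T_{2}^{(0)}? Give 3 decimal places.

From T_{2}^{(1)} = (4·T_{2}^{(0)} − T_{1}^{(0)})/3, solve for T_{2}^{(0)}:
4·T_{2}^{(0)} = 3·0.26237 + 0.26313 = 1.05024
T_{2}^{(0)} = 0.26256

0.263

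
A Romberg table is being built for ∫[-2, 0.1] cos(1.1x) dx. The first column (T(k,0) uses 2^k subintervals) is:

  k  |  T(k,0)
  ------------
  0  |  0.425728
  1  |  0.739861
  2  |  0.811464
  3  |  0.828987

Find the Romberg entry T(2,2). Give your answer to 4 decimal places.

Richardson extrapolation on the trapezoidal column (denominator 4−1=3):
T(1,1) = (4·0.739861 − 0.425728) / 3 = 0.844572
T(2,1) = (4·0.811464 − 0.739861) / 3 = 0.835332
T(2,2) = 0.835332 + (0.835332 − 0.844572)/15 = 0.834716
(Column j=1 coincides with Simpson's rule on the same nodes.)

0.8347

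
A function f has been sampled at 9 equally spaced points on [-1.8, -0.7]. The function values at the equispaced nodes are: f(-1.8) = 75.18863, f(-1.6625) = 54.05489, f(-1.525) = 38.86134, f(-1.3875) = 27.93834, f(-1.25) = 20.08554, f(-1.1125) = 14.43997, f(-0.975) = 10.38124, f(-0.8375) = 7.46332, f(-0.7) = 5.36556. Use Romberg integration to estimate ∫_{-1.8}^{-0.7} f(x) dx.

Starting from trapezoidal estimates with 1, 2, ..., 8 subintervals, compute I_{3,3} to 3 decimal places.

I_{0,0} (trapezoid, 1 panel, h=1.1000): 44.30480
I_{1,0} (trapezoid, 2 panels, h=0.5500): 33.19945
I_{2,0} (trapezoid, 4 panels, h=0.2750): 30.14143
I_{3,0} (trapezoid, 8 panels, h=0.1375): 29.35649
I_{1,1} = 33.19945 + (33.19945 − 44.30480)/3 = 29.49767
I_{2,1} = 30.14143 + (30.14143 − 33.19945)/3 = 29.12209
I_{3,1} = 29.35649 + (29.35649 − 30.14143)/3 = 29.09484
I_{2,2} = 29.12209 + (29.12209 − 29.49767)/15 = 29.09705
I_{3,2} = 29.09484 + (29.09484 − 29.12209)/15 = 29.09302
I_{3,3} = 29.09302 + (29.09302 − 29.09705)/63 = 29.09296

29.093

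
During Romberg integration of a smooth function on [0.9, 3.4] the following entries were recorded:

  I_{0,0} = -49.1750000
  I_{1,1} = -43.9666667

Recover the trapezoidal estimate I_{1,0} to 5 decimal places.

-45.26875

From I_{1,1} = (4·I_{1,0} − I_{0,0})/3, solve for I_{1,0}:
4·I_{1,0} = 3·(-43.9666667) + (-49.1750000) = -181.0750001
I_{1,0} = -45.2687500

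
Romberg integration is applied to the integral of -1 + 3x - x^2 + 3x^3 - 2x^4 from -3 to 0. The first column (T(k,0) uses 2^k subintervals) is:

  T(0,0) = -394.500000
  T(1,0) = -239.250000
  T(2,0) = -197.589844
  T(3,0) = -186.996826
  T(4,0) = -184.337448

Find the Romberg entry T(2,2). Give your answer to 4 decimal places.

T(1,1) = (4·(-239.250000) − (-394.500000)) / 3 = -187.500000
T(2,1) = (4·(-197.589844) − (-239.250000)) / 3 = -183.703125
T(2,2) = (16·(-183.703125) − (-187.500000)) / 15 = -183.450000

-183.4500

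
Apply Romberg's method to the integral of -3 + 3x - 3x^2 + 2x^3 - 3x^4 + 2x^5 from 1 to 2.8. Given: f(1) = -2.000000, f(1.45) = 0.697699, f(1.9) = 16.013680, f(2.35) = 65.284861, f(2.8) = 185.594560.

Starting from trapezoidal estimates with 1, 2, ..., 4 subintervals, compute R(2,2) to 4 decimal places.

71.7754

R(0,0) (trapezoid, 1 panel, h=1.8000): 165.235104
R(1,0) (trapezoid, 2 panels, h=0.9000): 97.029864
R(2,0) (trapezoid, 4 panels, h=0.4500): 78.207084
R(1,1) = 97.029864 + (97.029864 − 165.235104)/3 = 74.294784
R(2,1) = 78.207084 + (78.207084 − 97.029864)/3 = 71.932824
R(2,2) = 71.932824 + (71.932824 − 74.294784)/15 = 71.775360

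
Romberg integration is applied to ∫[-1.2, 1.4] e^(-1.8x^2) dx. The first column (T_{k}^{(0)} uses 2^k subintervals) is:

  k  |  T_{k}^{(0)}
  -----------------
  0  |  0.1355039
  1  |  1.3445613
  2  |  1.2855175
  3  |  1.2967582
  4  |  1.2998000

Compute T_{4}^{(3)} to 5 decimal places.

Richardson extrapolation on the trapezoidal column (denominator 4−1=3):
T_{2}^{(1)} = 1.2855175 + (1.2855175 − 1.3445613)/3 = 1.2658362
T_{3}^{(1)} = (4·1.2967582 − 1.2855175) / 3 = 1.3005051
T_{4}^{(1)} = 1.2998000 + (1.2998000 − 1.2967582)/3 = 1.3008139
T_{3}^{(2)} = (16·1.3005051 − 1.2658362) / 15 = 1.3028164
T_{4}^{(2)} = 1.3008139 + (1.3008139 − 1.3005051)/15 = 1.3008345
T_{4}^{(3)} = 1.3008345 + (1.3008345 − 1.3028164)/63 = 1.3008030

1.30080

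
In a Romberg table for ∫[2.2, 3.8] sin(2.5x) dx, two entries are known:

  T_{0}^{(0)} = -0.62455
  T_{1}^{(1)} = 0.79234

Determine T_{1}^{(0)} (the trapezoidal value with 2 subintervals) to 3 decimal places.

0.438

From T_{1}^{(1)} = (4·T_{1}^{(0)} − T_{0}^{(0)})/3, solve for T_{1}^{(0)}:
4·T_{1}^{(0)} = 3·0.79234 + (-0.62455) = 1.75247
T_{1}^{(0)} = 0.43812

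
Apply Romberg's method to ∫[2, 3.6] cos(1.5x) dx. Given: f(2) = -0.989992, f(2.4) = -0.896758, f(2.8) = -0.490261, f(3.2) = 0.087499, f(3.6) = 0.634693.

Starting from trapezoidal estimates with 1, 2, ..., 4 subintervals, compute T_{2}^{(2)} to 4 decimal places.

-0.6092

T_{0}^{(0)} (trapezoid, 1 panel, h=1.6000): -0.284239
T_{1}^{(0)} (trapezoid, 2 panels, h=0.8000): -0.534328
T_{2}^{(0)} (trapezoid, 4 panels, h=0.4000): -0.590868
T_{1}^{(1)} = -0.534328 + (-0.534328 − (-0.284239))/3 = -0.617691
T_{2}^{(1)} = -0.590868 + (-0.590868 − (-0.534328))/3 = -0.609715
T_{2}^{(2)} = -0.609715 + (-0.609715 − (-0.617691))/15 = -0.609183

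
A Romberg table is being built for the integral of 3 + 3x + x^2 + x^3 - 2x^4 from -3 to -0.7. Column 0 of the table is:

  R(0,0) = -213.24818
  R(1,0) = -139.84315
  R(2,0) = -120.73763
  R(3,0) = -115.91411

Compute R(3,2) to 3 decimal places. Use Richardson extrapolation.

-114.302

R(2,1) = -120.73763 + (-120.73763 − (-139.84315))/3 = -114.36912
R(3,1) = -115.91411 + (-115.91411 − (-120.73763))/3 = -114.30627
R(3,2) = -114.30627 + (-114.30627 − (-114.36912))/15 = -114.30208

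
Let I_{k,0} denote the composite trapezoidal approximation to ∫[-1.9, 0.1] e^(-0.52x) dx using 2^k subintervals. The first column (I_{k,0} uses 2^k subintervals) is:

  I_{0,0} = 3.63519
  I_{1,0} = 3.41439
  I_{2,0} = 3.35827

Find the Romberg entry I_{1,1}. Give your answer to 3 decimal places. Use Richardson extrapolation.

Richardson extrapolation on the trapezoidal column (denominator 4−1=3):
I_{1,1} = 3.41439 + (3.41439 − 3.63519)/3 = 3.34079
(Column j=1 coincides with Simpson's rule on the same nodes.)

3.341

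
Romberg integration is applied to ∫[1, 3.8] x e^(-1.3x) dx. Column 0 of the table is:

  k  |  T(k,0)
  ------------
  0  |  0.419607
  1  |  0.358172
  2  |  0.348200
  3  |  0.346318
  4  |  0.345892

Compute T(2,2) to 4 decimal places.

0.3454

Richardson extrapolation on the trapezoidal column (denominator 4−1=3):
T(1,1) = (4·0.358172 − 0.419607) / 3 = 0.337694
T(2,1) = (4·0.348200 − 0.358172) / 3 = 0.344876
T(2,2) = 0.344876 + (0.344876 − 0.337694)/15 = 0.345355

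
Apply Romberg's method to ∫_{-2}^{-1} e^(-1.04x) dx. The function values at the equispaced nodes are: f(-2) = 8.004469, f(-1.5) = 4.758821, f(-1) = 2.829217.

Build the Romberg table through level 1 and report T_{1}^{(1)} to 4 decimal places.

4.9782

T_{0}^{(0)} (trapezoid, 1 panel, h=1.0000): 5.416843
T_{1}^{(0)} (trapezoid, 2 panels, h=0.5000): 5.087832
T_{1}^{(1)} = 5.087832 + (5.087832 − 5.416843)/3 = 4.978162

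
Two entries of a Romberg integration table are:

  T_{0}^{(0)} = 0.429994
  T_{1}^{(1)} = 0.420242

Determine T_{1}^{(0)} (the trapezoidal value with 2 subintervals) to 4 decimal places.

0.4227

From T_{1}^{(1)} = (4·T_{1}^{(0)} − T_{0}^{(0)})/3, solve for T_{1}^{(0)}:
4·T_{1}^{(0)} = 3·0.420242 + 0.429994 = 1.690720
T_{1}^{(0)} = 0.422680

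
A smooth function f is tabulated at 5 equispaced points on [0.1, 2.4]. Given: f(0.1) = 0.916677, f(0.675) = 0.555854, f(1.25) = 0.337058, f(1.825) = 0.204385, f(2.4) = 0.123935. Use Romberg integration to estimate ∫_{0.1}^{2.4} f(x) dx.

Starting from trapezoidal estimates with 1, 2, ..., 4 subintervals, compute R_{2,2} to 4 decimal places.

0.9112

R_{0,0} (trapezoid, 1 panel, h=2.3000): 1.196704
R_{1,0} (trapezoid, 2 panels, h=1.1500): 0.985969
R_{2,0} (trapezoid, 4 panels, h=0.5750): 0.930122
R_{1,1} = 0.985969 + (0.985969 − 1.196704)/3 = 0.915724
R_{2,1} = 0.930122 + (0.930122 − 0.985969)/3 = 0.911506
R_{2,2} = 0.911506 + (0.911506 − 0.915724)/15 = 0.911225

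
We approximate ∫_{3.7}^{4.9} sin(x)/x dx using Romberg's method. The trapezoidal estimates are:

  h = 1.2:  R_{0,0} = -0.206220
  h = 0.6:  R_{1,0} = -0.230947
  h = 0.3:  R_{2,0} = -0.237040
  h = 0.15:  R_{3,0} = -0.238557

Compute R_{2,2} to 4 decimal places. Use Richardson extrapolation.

-0.2391

R_{1,1} = -0.230947 + (-0.230947 − (-0.206220))/3 = -0.239189
R_{2,1} = (4·(-0.237040) − (-0.230947)) / 3 = -0.239071
R_{2,2} = -0.239071 + (-0.239071 − (-0.239189))/15 = -0.239063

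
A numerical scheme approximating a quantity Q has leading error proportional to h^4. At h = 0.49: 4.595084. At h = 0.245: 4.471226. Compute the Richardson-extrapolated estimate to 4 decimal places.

4.4630

The leading error scales as h^4; refining by a factor of 2 reduces it by 2^4 = 16.
Extrapolated value = (16·A(h/2) − A(h)) / (16 − 1)
= (16·4.471226 − 4.595084) / 15
= 66.944532 / 15 = 4.462969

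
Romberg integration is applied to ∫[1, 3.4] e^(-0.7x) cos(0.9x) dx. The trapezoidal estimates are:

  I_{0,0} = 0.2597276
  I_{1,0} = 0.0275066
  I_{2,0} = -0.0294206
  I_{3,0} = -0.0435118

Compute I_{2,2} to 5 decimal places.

-0.04830

Richardson extrapolation on the trapezoidal column (denominator 4−1=3):
I_{1,1} = 0.0275066 + (0.0275066 − 0.2597276)/3 = -0.0499004
I_{2,1} = -0.0294206 + (-0.0294206 − 0.0275066)/3 = -0.0483963
I_{2,2} = (16·(-0.0483963) − (-0.0499004)) / 15 = -0.0482960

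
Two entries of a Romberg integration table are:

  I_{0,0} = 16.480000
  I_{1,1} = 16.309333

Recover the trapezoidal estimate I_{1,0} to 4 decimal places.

From I_{1,1} = (4·I_{1,0} − I_{0,0})/3, solve for I_{1,0}:
4·I_{1,0} = 3·16.309333 + 16.480000 = 65.407999
I_{1,0} = 16.352000

16.3520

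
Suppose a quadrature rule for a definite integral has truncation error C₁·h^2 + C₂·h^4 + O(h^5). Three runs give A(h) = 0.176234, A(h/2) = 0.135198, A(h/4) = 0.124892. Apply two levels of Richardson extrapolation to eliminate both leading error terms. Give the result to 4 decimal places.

0.1215

First eliminate the h^2 term (factor 2^2 = 4):
  B₁ = (4·0.135198 − 0.176234)/3 = 0.121519
  B₂ = (4·0.124892 − 0.135198)/3 = 0.121457
Then eliminate the h^4 term (factor 2^4 = 16):
  (16·0.121457 − 0.121519)/15 = 0.121453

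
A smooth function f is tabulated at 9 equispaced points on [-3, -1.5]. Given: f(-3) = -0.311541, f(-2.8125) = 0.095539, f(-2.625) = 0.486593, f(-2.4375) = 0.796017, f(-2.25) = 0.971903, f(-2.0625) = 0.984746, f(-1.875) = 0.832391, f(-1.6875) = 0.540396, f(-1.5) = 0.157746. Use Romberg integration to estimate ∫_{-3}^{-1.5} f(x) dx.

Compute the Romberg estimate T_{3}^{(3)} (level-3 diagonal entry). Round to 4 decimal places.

0.8808

T_{0}^{(0)} (trapezoid, 1 panel, h=1.5000): -0.115346
T_{1}^{(0)} (trapezoid, 2 panels, h=0.7500): 0.671254
T_{2}^{(0)} (trapezoid, 4 panels, h=0.3750): 0.830246
T_{3}^{(0)} (trapezoid, 8 panels, h=0.1875): 0.868254
T_{1}^{(1)} = 0.671254 + (0.671254 − (-0.115346))/3 = 0.933454
T_{2}^{(1)} = 0.830246 + (0.830246 − 0.671254)/3 = 0.883243
T_{3}^{(1)} = 0.868254 + (0.868254 − 0.830246)/3 = 0.880923
T_{2}^{(2)} = 0.883243 + (0.883243 − 0.933454)/15 = 0.879896
T_{3}^{(2)} = 0.880923 + (0.880923 − 0.883243)/15 = 0.880768
T_{3}^{(3)} = 0.880768 + (0.880768 − 0.879896)/63 = 0.880782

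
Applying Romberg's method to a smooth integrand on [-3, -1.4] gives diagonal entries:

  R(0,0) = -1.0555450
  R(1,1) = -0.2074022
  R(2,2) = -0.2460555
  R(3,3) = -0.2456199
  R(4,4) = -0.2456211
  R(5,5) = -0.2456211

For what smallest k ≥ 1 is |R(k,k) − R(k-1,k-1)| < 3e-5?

|R(1,1) − R(0,0)| = 0.8481428 ≥ 3e-5
|R(2,2) − R(1,1)| = 0.0386533 ≥ 3e-5
|R(3,3) − R(2,2)| = 0.0004356 ≥ 3e-5
|R(4,4) − R(3,3)| = 0.0000012 < 3e-5

k = 4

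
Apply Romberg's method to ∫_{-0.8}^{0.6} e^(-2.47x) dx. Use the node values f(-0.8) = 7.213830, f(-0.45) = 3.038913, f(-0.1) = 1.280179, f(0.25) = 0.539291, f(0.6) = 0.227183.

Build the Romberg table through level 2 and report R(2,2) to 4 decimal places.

2.8304

R(0,0) (trapezoid, 1 panel, h=1.4000): 5.208709
R(1,0) (trapezoid, 2 panels, h=0.7000): 3.500480
R(2,0) (trapezoid, 4 panels, h=0.3500): 3.002611
R(1,1) = 3.500480 + (3.500480 − 5.208709)/3 = 2.931070
R(2,1) = 3.002611 + (3.002611 − 3.500480)/3 = 2.836655
R(2,2) = 2.836655 + (2.836655 − 2.931070)/15 = 2.830361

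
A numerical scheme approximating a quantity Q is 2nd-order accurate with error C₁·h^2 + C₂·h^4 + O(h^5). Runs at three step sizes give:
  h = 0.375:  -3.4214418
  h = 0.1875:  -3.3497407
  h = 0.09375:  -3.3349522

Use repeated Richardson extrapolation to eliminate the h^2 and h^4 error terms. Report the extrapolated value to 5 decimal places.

First eliminate the h^2 term (factor 2^2 = 4):
  B₁ = (4·(-3.3497407) − (-3.4214418))/3 = -3.3258403
  B₂ = (4·(-3.3349522) − (-3.3497407))/3 = -3.3300227
Then eliminate the h^4 term (factor 2^4 = 16):
  (16·(-3.3300227) − (-3.3258403))/15 = -3.3303015

-3.33030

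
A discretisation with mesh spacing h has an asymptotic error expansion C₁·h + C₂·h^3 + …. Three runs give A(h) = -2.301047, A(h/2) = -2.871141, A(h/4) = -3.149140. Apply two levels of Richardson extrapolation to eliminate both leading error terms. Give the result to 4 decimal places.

-3.4251

First eliminate the h term (factor 2^1 = 2):
  B₁ = (2·(-2.871141) − (-2.301047))/1 = -3.441235
  B₂ = (2·(-3.149140) − (-2.871141))/1 = -3.427139
Then eliminate the h^3 term (factor 2^3 = 8):
  (8·(-3.427139) − (-3.441235))/7 = -3.425125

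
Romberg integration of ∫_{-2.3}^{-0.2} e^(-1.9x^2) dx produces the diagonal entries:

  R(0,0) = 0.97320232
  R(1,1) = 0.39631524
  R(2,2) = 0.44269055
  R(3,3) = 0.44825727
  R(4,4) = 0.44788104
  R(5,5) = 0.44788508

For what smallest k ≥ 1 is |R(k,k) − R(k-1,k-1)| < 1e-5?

k = 5

|R(1,1) − R(0,0)| = 0.57688708 ≥ 1e-5
|R(2,2) − R(1,1)| = 0.04637531 ≥ 1e-5
|R(3,3) − R(2,2)| = 0.00556672 ≥ 1e-5
|R(4,4) − R(3,3)| = 0.00037623 ≥ 1e-5
|R(5,5) − R(4,4)| = 0.00000404 < 1e-5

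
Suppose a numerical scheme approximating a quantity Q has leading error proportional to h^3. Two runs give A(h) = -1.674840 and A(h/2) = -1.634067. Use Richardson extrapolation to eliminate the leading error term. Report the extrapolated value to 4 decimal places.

-1.6282

Extrapolated value = (8·A(h/2) − A(h)) / (8 − 1)
= (8·(-1.634067) − (-1.674840)) / 7
= -11.397696 / 7 = -1.628242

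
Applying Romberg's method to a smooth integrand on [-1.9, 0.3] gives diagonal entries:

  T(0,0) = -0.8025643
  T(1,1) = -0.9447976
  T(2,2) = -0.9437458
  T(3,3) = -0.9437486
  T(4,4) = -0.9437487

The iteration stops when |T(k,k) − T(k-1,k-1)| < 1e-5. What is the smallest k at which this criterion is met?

k = 3

|T(1,1) − T(0,0)| = 0.1422333 ≥ 1e-5
|T(2,2) − T(1,1)| = 0.0010518 ≥ 1e-5
|T(3,3) − T(2,2)| = 0.0000028 < 1e-5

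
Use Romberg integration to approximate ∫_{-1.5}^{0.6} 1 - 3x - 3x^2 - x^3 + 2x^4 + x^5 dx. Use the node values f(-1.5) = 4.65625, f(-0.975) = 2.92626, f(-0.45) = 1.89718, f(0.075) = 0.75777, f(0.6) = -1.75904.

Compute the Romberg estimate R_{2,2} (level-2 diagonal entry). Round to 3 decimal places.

R_{0,0} (trapezoid, 1 panel, h=2.1000): 3.04207
R_{1,0} (trapezoid, 2 panels, h=1.0500): 3.51307
R_{2,0} (trapezoid, 4 panels, h=0.5250): 3.69065
R_{1,1} = 3.51307 + (3.51307 − 3.04207)/3 = 3.67007
R_{2,1} = 3.69065 + (3.69065 − 3.51307)/3 = 3.74984
R_{2,2} = 3.74984 + (3.74984 − 3.67007)/15 = 3.75516

3.755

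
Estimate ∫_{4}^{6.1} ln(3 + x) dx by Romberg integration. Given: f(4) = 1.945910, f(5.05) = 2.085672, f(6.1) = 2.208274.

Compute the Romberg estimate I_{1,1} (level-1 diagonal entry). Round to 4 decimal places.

4.3739

I_{0,0} (trapezoid, 1 panel, h=2.1000): 4.361893
I_{1,0} (trapezoid, 2 panels, h=1.0500): 4.370902
I_{1,1} = 4.370902 + (4.370902 − 4.361893)/3 = 4.373905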